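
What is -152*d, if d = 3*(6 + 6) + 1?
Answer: -5624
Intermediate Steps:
d = 37 (d = 3*12 + 1 = 36 + 1 = 37)
-152*d = -152*37 = -5624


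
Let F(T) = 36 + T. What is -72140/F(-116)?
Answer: 3607/4 ≈ 901.75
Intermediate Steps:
-72140/F(-116) = -72140/(36 - 116) = -72140/(-80) = -72140*(-1/80) = 3607/4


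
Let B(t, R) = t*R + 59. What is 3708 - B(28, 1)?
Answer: 3621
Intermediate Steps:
B(t, R) = 59 + R*t (B(t, R) = R*t + 59 = 59 + R*t)
3708 - B(28, 1) = 3708 - (59 + 1*28) = 3708 - (59 + 28) = 3708 - 1*87 = 3708 - 87 = 3621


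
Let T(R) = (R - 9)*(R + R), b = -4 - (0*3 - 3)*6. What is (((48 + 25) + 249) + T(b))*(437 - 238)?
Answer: 91938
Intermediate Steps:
b = 14 (b = -4 - (0 - 3)*6 = -4 - (-3)*6 = -4 - 1*(-18) = -4 + 18 = 14)
T(R) = 2*R*(-9 + R) (T(R) = (-9 + R)*(2*R) = 2*R*(-9 + R))
(((48 + 25) + 249) + T(b))*(437 - 238) = (((48 + 25) + 249) + 2*14*(-9 + 14))*(437 - 238) = ((73 + 249) + 2*14*5)*199 = (322 + 140)*199 = 462*199 = 91938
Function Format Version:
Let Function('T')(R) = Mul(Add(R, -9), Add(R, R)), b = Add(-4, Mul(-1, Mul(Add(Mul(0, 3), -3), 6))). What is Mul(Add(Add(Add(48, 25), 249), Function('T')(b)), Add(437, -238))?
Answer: 91938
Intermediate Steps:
b = 14 (b = Add(-4, Mul(-1, Mul(Add(0, -3), 6))) = Add(-4, Mul(-1, Mul(-3, 6))) = Add(-4, Mul(-1, -18)) = Add(-4, 18) = 14)
Function('T')(R) = Mul(2, R, Add(-9, R)) (Function('T')(R) = Mul(Add(-9, R), Mul(2, R)) = Mul(2, R, Add(-9, R)))
Mul(Add(Add(Add(48, 25), 249), Function('T')(b)), Add(437, -238)) = Mul(Add(Add(Add(48, 25), 249), Mul(2, 14, Add(-9, 14))), Add(437, -238)) = Mul(Add(Add(73, 249), Mul(2, 14, 5)), 199) = Mul(Add(322, 140), 199) = Mul(462, 199) = 91938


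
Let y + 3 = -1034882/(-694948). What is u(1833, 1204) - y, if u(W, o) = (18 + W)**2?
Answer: 1190516291255/347474 ≈ 3.4262e+6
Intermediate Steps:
y = -524981/347474 (y = -3 - 1034882/(-694948) = -3 - 1034882*(-1/694948) = -3 + 517441/347474 = -524981/347474 ≈ -1.5108)
u(1833, 1204) - y = (18 + 1833)**2 - 1*(-524981/347474) = 1851**2 + 524981/347474 = 3426201 + 524981/347474 = 1190516291255/347474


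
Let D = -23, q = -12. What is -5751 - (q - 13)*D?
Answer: -6326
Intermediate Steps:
-5751 - (q - 13)*D = -5751 - (-12 - 13)*(-23) = -5751 - (-25)*(-23) = -5751 - 1*575 = -5751 - 575 = -6326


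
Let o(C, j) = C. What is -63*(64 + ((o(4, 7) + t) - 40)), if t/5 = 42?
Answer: -14994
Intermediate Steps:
t = 210 (t = 5*42 = 210)
-63*(64 + ((o(4, 7) + t) - 40)) = -63*(64 + ((4 + 210) - 40)) = -63*(64 + (214 - 40)) = -63*(64 + 174) = -63*238 = -14994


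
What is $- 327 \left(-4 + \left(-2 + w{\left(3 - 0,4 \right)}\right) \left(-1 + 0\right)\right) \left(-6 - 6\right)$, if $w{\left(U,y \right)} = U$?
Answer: $-19620$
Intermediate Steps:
$- 327 \left(-4 + \left(-2 + w{\left(3 - 0,4 \right)}\right) \left(-1 + 0\right)\right) \left(-6 - 6\right) = - 327 \left(-4 + \left(-2 + \left(3 - 0\right)\right) \left(-1 + 0\right)\right) \left(-6 - 6\right) = - 327 \left(-4 + \left(-2 + \left(3 + 0\right)\right) \left(-1\right)\right) \left(-12\right) = - 327 \left(-4 + \left(-2 + 3\right) \left(-1\right)\right) \left(-12\right) = - 327 \left(-4 + 1 \left(-1\right)\right) \left(-12\right) = - 327 \left(-4 - 1\right) \left(-12\right) = - 327 \left(\left(-5\right) \left(-12\right)\right) = \left(-327\right) 60 = -19620$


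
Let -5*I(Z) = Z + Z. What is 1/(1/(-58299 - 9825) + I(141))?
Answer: -340620/19210973 ≈ -0.017731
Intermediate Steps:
I(Z) = -2*Z/5 (I(Z) = -(Z + Z)/5 = -2*Z/5)
1/(1/(-58299 - 9825) + I(141)) = 1/(1/(-58299 - 9825) - ⅖*141) = 1/(1/(-68124) - 282/5) = 1/(-1/68124 - 282/5) = 1/(-19210973/340620) = -340620/19210973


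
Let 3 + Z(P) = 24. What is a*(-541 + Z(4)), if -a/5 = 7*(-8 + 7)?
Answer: -18200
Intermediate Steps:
a = 35 (a = -35*(-8 + 7) = -35*(-1) = -5*(-7) = 35)
Z(P) = 21 (Z(P) = -3 + 24 = 21)
a*(-541 + Z(4)) = 35*(-541 + 21) = 35*(-520) = -18200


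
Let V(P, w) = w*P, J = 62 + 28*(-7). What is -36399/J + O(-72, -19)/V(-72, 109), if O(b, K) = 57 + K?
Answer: 71413565/262908 ≈ 271.63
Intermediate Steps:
J = -134 (J = 62 - 196 = -134)
V(P, w) = P*w
-36399/J + O(-72, -19)/V(-72, 109) = -36399/(-134) + (57 - 19)/((-72*109)) = -36399*(-1/134) + 38/(-7848) = 36399/134 + 38*(-1/7848) = 36399/134 - 19/3924 = 71413565/262908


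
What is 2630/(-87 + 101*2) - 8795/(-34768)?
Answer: 18490253/799664 ≈ 23.123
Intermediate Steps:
2630/(-87 + 101*2) - 8795/(-34768) = 2630/(-87 + 202) - 8795*(-1/34768) = 2630/115 + 8795/34768 = 2630*(1/115) + 8795/34768 = 526/23 + 8795/34768 = 18490253/799664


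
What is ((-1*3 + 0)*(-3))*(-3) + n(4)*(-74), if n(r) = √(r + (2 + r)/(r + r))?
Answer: -27 - 37*√19 ≈ -188.28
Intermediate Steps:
n(r) = √(r + (2 + r)/(2*r)) (n(r) = √(r + (2 + r)/((2*r))) = √(r + (2 + r)*(1/(2*r))) = √(r + (2 + r)/(2*r)))
((-1*3 + 0)*(-3))*(-3) + n(4)*(-74) = ((-1*3 + 0)*(-3))*(-3) + (√(2 + 4*4 + 4/4)/2)*(-74) = ((-3 + 0)*(-3))*(-3) + (√(2 + 16 + 4*(¼))/2)*(-74) = -3*(-3)*(-3) + (√(2 + 16 + 1)/2)*(-74) = 9*(-3) + (√19/2)*(-74) = -27 - 37*√19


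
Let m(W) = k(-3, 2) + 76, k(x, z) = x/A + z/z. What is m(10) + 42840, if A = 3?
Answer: 42916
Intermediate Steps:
k(x, z) = 1 + x/3 (k(x, z) = x/3 + z/z = x*(⅓) + 1 = x/3 + 1 = 1 + x/3)
m(W) = 76 (m(W) = (1 + (⅓)*(-3)) + 76 = (1 - 1) + 76 = 0 + 76 = 76)
m(10) + 42840 = 76 + 42840 = 42916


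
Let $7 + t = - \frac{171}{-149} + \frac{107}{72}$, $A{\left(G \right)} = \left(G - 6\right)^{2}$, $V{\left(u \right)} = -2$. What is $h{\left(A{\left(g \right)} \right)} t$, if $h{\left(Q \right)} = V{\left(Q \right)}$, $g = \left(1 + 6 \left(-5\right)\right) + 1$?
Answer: $\frac{46841}{5364} \approx 8.7325$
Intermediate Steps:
$g = -28$ ($g = \left(1 - 30\right) + 1 = -29 + 1 = -28$)
$A{\left(G \right)} = \left(-6 + G\right)^{2}$ ($A{\left(G \right)} = \left(G - 6\right)^{2} = \left(-6 + G\right)^{2}$)
$h{\left(Q \right)} = -2$
$t = - \frac{46841}{10728}$ ($t = -7 + \left(- \frac{171}{-149} + \frac{107}{72}\right) = -7 + \left(\left(-171\right) \left(- \frac{1}{149}\right) + 107 \cdot \frac{1}{72}\right) = -7 + \left(\frac{171}{149} + \frac{107}{72}\right) = -7 + \frac{28255}{10728} = - \frac{46841}{10728} \approx -4.3662$)
$h{\left(A{\left(g \right)} \right)} t = \left(-2\right) \left(- \frac{46841}{10728}\right) = \frac{46841}{5364}$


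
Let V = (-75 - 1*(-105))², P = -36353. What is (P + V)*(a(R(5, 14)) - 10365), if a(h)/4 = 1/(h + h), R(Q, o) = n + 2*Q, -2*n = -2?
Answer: 367463899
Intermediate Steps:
n = 1 (n = -½*(-2) = 1)
R(Q, o) = 1 + 2*Q
a(h) = 2/h (a(h) = 4/(h + h) = 4/((2*h)) = 4*(1/(2*h)) = 2/h)
V = 900 (V = (-75 + 105)² = 30² = 900)
(P + V)*(a(R(5, 14)) - 10365) = (-36353 + 900)*(2/(1 + 2*5) - 10365) = -35453*(2/(1 + 10) - 10365) = -35453*(2/11 - 10365) = -35453*(-114013/11) = 367463899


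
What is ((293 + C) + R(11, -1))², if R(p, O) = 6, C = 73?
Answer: 138384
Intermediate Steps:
((293 + C) + R(11, -1))² = ((293 + 73) + 6)² = (366 + 6)² = 372² = 138384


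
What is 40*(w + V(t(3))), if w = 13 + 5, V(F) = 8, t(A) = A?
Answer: 1040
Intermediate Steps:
w = 18
40*(w + V(t(3))) = 40*(18 + 8) = 40*26 = 1040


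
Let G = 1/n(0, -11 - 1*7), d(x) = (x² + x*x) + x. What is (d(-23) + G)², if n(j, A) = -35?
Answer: 1312178176/1225 ≈ 1.0712e+6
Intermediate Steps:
d(x) = x + 2*x² (d(x) = (x² + x²) + x = 2*x² + x = x + 2*x²)
G = -1/35 (G = 1/(-35) = -1/35 ≈ -0.028571)
(d(-23) + G)² = (-23*(1 + 2*(-23)) - 1/35)² = (-23*(1 - 46) - 1/35)² = (-23*(-45) - 1/35)² = (1035 - 1/35)² = (36224/35)² = 1312178176/1225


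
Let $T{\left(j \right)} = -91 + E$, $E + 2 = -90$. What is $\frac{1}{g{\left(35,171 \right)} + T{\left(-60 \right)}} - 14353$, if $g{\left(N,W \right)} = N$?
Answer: $- \frac{2124245}{148} \approx -14353.0$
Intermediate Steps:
$E = -92$ ($E = -2 - 90 = -92$)
$T{\left(j \right)} = -183$ ($T{\left(j \right)} = -91 - 92 = -183$)
$\frac{1}{g{\left(35,171 \right)} + T{\left(-60 \right)}} - 14353 = \frac{1}{35 - 183} - 14353 = \frac{1}{-148} - 14353 = - \frac{1}{148} - 14353 = - \frac{2124245}{148}$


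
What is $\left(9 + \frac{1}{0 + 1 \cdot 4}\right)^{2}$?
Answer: $\frac{1369}{16} \approx 85.563$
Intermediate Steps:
$\left(9 + \frac{1}{0 + 1 \cdot 4}\right)^{2} = \left(9 + \frac{1}{0 + 4}\right)^{2} = \left(9 + \frac{1}{4}\right)^{2} = \left(\frac{37}{4}\right)^{2} = \frac{1369}{16}$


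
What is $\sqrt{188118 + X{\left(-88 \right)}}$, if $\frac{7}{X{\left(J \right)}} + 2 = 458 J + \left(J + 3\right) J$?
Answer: $\frac{\sqrt{202705850118786}}{32826} \approx 433.73$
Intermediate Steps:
$X{\left(J \right)} = \frac{7}{-2 + 458 J + J \left(3 + J\right)}$ ($X{\left(J \right)} = \frac{7}{-2 + \left(458 J + \left(J + 3\right) J\right)} = \frac{7}{-2 + \left(458 J + \left(3 + J\right) J\right)} = \frac{7}{-2 + \left(458 J + J \left(3 + J\right)\right)} = \frac{7}{-2 + 458 J + J \left(3 + J\right)}$)
$\sqrt{188118 + X{\left(-88 \right)}} = \sqrt{188118 + \frac{7}{-2 + \left(-88\right)^{2} + 461 \left(-88\right)}} = \sqrt{188118 + \frac{7}{-2 + 7744 - 40568}} = \sqrt{188118 + \frac{7}{-32826}} = \sqrt{188118 + 7 \left(- \frac{1}{32826}\right)} = \sqrt{188118 - \frac{7}{32826}} = \sqrt{\frac{6175161461}{32826}} = \frac{\sqrt{202705850118786}}{32826}$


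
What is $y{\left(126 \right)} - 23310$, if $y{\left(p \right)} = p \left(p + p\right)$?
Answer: $8442$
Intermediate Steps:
$y{\left(p \right)} = 2 p^{2}$ ($y{\left(p \right)} = p 2 p = 2 p^{2}$)
$y{\left(126 \right)} - 23310 = 2 \cdot 126^{2} - 23310 = 2 \cdot 15876 - 23310 = 31752 - 23310 = 8442$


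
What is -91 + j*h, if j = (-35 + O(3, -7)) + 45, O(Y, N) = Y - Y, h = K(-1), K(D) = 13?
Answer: 39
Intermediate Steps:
h = 13
O(Y, N) = 0
j = 10 (j = (-35 + 0) + 45 = -35 + 45 = 10)
-91 + j*h = -91 + 10*13 = -91 + 130 = 39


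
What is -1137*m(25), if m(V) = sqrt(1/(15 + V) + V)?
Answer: -1137*sqrt(10010)/20 ≈ -5687.8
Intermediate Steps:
m(V) = sqrt(V + 1/(15 + V))
-1137*m(25) = -1137*sqrt(1 + 25*(15 + 25))/sqrt(15 + 25) = -1137*sqrt(10)*sqrt(1 + 25*40)/20 = -1137*sqrt(10)*sqrt(1 + 1000)/20 = -1137*sqrt(10010)/20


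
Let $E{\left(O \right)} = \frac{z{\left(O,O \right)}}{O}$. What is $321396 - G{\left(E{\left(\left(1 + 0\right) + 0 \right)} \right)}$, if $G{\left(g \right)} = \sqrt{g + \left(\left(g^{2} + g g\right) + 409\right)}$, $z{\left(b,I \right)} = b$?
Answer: $321396 - 2 \sqrt{103} \approx 3.2138 \cdot 10^{5}$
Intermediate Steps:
$E{\left(O \right)} = 1$ ($E{\left(O \right)} = \frac{O}{O} = 1$)
$G{\left(g \right)} = \sqrt{409 + g + 2 g^{2}}$ ($G{\left(g \right)} = \sqrt{g + \left(\left(g^{2} + g^{2}\right) + 409\right)} = \sqrt{g + \left(2 g^{2} + 409\right)} = \sqrt{g + \left(409 + 2 g^{2}\right)} = \sqrt{409 + g + 2 g^{2}}$)
$321396 - G{\left(E{\left(\left(1 + 0\right) + 0 \right)} \right)} = 321396 - \sqrt{409 + 1 + 2 \cdot 1^{2}} = 321396 - \sqrt{409 + 1 + 2 \cdot 1} = 321396 - \sqrt{409 + 1 + 2} = 321396 - \sqrt{412} = 321396 - 2 \sqrt{103}$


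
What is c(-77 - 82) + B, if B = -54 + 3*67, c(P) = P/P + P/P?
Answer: 149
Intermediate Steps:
c(P) = 2 (c(P) = 1 + 1 = 2)
B = 147 (B = -54 + 201 = 147)
c(-77 - 82) + B = 2 + 147 = 149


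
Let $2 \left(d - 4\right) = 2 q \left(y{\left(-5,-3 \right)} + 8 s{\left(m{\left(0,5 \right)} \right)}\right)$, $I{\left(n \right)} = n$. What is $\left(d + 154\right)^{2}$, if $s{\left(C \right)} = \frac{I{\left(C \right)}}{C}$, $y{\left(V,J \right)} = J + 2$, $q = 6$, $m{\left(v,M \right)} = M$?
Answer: $40000$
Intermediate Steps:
$y{\left(V,J \right)} = 2 + J$
$s{\left(C \right)} = 1$ ($s{\left(C \right)} = \frac{C}{C} = 1$)
$d = 46$ ($d = 4 + \frac{2 \cdot 6 \left(\left(2 - 3\right) + 8 \cdot 1\right)}{2} = 4 + \frac{12 \left(-1 + 8\right)}{2} = 4 + \frac{12 \cdot 7}{2} = 4 + \frac{1}{2} \cdot 84 = 4 + 42 = 46$)
$\left(d + 154\right)^{2} = \left(46 + 154\right)^{2} = 200^{2} = 40000$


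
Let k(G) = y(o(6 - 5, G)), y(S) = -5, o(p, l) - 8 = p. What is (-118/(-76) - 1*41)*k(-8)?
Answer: 7495/38 ≈ 197.24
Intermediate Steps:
o(p, l) = 8 + p
k(G) = -5
(-118/(-76) - 1*41)*k(-8) = (-118/(-76) - 1*41)*(-5) = (-118*(-1/76) - 41)*(-5) = (59/38 - 41)*(-5) = -1499/38*(-5) = 7495/38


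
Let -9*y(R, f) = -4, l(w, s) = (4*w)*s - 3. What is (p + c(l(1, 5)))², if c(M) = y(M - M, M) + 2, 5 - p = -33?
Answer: 132496/81 ≈ 1635.8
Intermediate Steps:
p = 38 (p = 5 - 1*(-33) = 5 + 33 = 38)
l(w, s) = -3 + 4*s*w (l(w, s) = 4*s*w - 3 = -3 + 4*s*w)
y(R, f) = 4/9 (y(R, f) = -⅑*(-4) = 4/9)
c(M) = 22/9 (c(M) = 4/9 + 2 = 22/9)
(p + c(l(1, 5)))² = (38 + 22/9)² = (364/9)² = 132496/81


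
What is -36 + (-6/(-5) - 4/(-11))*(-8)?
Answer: -2668/55 ≈ -48.509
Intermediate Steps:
-36 + (-6/(-5) - 4/(-11))*(-8) = -36 + (-6*(-⅕) - 4*(-1/11))*(-8) = -36 + (6/5 + 4/11)*(-8) = -36 + (86/55)*(-8) = -36 - 688/55 = -2668/55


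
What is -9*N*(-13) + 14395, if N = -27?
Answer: 11236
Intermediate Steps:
-9*N*(-13) + 14395 = -9*(-27)*(-13) + 14395 = 243*(-13) + 14395 = -3159 + 14395 = 11236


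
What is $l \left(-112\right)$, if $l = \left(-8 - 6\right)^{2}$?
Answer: $-21952$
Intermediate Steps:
$l = 196$ ($l = \left(-14\right)^{2} = 196$)
$l \left(-112\right) = 196 \left(-112\right) = -21952$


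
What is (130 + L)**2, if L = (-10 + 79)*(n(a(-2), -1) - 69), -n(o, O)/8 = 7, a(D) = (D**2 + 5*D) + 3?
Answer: 72165025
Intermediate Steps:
a(D) = 3 + D**2 + 5*D
n(o, O) = -56 (n(o, O) = -8*7 = -56)
L = -8625 (L = (-10 + 79)*(-56 - 69) = 69*(-125) = -8625)
(130 + L)**2 = (130 - 8625)**2 = (-8495)**2 = 72165025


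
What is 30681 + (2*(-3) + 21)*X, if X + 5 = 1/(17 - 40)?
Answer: 703923/23 ≈ 30605.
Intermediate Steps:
X = -116/23 (X = -5 + 1/(17 - 40) = -5 + 1/(-23) = -5 - 1/23 = -116/23 ≈ -5.0435)
30681 + (2*(-3) + 21)*X = 30681 + (2*(-3) + 21)*(-116/23) = 30681 + (-6 + 21)*(-116/23) = 30681 + 15*(-116/23) = 30681 - 1740/23 = 703923/23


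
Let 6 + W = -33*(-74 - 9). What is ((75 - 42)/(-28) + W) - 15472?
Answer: -356725/28 ≈ -12740.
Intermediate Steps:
W = 2733 (W = -6 - 33*(-74 - 9) = -6 - 33*(-83) = -6 + 2739 = 2733)
((75 - 42)/(-28) + W) - 15472 = ((75 - 42)/(-28) + 2733) - 15472 = (33*(-1/28) + 2733) - 15472 = (-33/28 + 2733) - 15472 = 76491/28 - 15472 = -356725/28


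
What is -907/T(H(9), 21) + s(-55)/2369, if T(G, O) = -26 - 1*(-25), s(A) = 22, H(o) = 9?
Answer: 2148705/2369 ≈ 907.01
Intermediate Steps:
T(G, O) = -1 (T(G, O) = -26 + 25 = -1)
-907/T(H(9), 21) + s(-55)/2369 = -907/(-1) + 22/2369 = -907*(-1) + 22*(1/2369) = 907 + 22/2369 = 2148705/2369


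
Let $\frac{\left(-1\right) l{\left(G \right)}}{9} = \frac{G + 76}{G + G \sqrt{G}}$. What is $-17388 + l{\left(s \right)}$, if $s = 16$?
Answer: $- \frac{347967}{20} \approx -17398.0$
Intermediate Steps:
$l{\left(G \right)} = - \frac{9 \left(76 + G\right)}{G + G^{\frac{3}{2}}}$ ($l{\left(G \right)} = - 9 \frac{G + 76}{G + G \sqrt{G}} = - 9 \frac{76 + G}{G + G^{\frac{3}{2}}} = - \frac{9 \left(76 + G\right)}{G + G^{\frac{3}{2}}}$)
$-17388 + l{\left(s \right)} = -17388 + \frac{9 \left(-76 - 16\right)}{16 + 16^{\frac{3}{2}}} = -17388 + \frac{9 \left(-76 - 16\right)}{16 + 64} = -17388 + 9 \cdot \frac{1}{80} \left(-92\right) = -17388 - \frac{207}{20} = - \frac{347967}{20}$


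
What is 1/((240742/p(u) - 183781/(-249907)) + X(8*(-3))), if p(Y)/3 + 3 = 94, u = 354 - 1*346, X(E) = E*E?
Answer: 9746373/14215808449 ≈ 0.00068560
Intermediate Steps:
X(E) = E²
u = 8 (u = 354 - 346 = 8)
p(Y) = 273 (p(Y) = -9 + 3*94 = -9 + 282 = 273)
1/((240742/p(u) - 183781/(-249907)) + X(8*(-3))) = 1/((240742/273 - 183781/(-249907)) + (8*(-3))²) = 1/((240742*(1/273) - 183781*(-1/249907)) + (-24)²) = 1/((240742/273 + 183781/249907) + 576) = 1/(8601897601/9746373 + 576) = 1/(14215808449/9746373) = 9746373/14215808449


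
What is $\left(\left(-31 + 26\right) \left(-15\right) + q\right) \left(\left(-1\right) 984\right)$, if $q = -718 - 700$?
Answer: $1321512$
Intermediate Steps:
$q = -1418$ ($q = -718 - 700 = -1418$)
$\left(\left(-31 + 26\right) \left(-15\right) + q\right) \left(\left(-1\right) 984\right) = \left(\left(-31 + 26\right) \left(-15\right) - 1418\right) \left(\left(-1\right) 984\right) = \left(\left(-5\right) \left(-15\right) - 1418\right) \left(-984\right) = \left(75 - 1418\right) \left(-984\right) = \left(-1343\right) \left(-984\right) = 1321512$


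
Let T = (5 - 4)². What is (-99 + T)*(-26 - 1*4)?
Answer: 2940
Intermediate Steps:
T = 1 (T = 1² = 1)
(-99 + T)*(-26 - 1*4) = (-99 + 1)*(-26 - 1*4) = -98*(-26 - 4) = -98*(-30) = 2940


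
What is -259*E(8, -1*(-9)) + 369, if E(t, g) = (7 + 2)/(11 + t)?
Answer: 4680/19 ≈ 246.32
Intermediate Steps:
E(t, g) = 9/(11 + t)
-259*E(8, -1*(-9)) + 369 = -2331/(11 + 8) + 369 = -2331/19 + 369 = 4680/19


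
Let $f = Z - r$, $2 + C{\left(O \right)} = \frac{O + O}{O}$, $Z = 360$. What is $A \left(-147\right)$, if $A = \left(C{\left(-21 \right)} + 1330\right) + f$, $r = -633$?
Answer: $-341481$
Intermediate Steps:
$C{\left(O \right)} = 0$ ($C{\left(O \right)} = -2 + \frac{O + O}{O} = -2 + \frac{2 O}{O} = -2 + 2 = 0$)
$f = 993$ ($f = 360 - -633 = 360 + 633 = 993$)
$A = 2323$ ($A = \left(0 + 1330\right) + 993 = 1330 + 993 = 2323$)
$A \left(-147\right) = 2323 \left(-147\right) = -341481$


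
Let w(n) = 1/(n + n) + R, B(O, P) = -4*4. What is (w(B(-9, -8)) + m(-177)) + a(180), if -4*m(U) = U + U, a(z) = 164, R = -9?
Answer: 7791/32 ≈ 243.47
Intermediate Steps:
B(O, P) = -16
m(U) = -U/2 (m(U) = -(U + U)/4 = -U/2)
w(n) = -9 + 1/(2*n) (w(n) = 1/(n + n) - 9 = 1/(2*n) - 9 = -9 + 1/(2*n))
(w(B(-9, -8)) + m(-177)) + a(180) = ((-9 + (½)/(-16)) - ½*(-177)) + 164 = ((-9 + (½)*(-1/16)) + 177/2) + 164 = ((-9 - 1/32) + 177/2) + 164 = (-289/32 + 177/2) + 164 = 2543/32 + 164 = 7791/32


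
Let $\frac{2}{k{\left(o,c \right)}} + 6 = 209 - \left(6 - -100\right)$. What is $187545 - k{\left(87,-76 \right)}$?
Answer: $\frac{18191863}{97} \approx 1.8755 \cdot 10^{5}$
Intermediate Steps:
$k{\left(o,c \right)} = \frac{2}{97}$ ($k{\left(o,c \right)} = \frac{2}{-6 + \left(209 - \left(6 - -100\right)\right)} = \frac{2}{-6 + \left(209 - \left(6 + 100\right)\right)} = \frac{2}{-6 + \left(209 - 106\right)} = \frac{2}{-6 + 103} = \frac{2}{97}$)
$187545 - k{\left(87,-76 \right)} = 187545 - \frac{2}{97} = \frac{18191863}{97}$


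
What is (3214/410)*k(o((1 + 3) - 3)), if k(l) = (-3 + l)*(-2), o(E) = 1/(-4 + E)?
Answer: 6428/123 ≈ 52.260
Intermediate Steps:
k(l) = 6 - 2*l
(3214/410)*k(o((1 + 3) - 3)) = (3214/410)*(6 - 2/(-4 + ((1 + 3) - 3))) = (3214*(1/410))*(6 - 2/(-4 + (4 - 3))) = 1607*(6 - 2/(-4 + 1))/205 = 1607*(6 - 2/(-3))/205 = 1607*(6 - 2*(-⅓))/205 = 1607*(6 + ⅔)/205 = (1607/205)*(20/3) = 6428/123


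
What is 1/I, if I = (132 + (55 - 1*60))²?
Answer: 1/16129 ≈ 6.2000e-5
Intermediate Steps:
I = 16129 (I = (132 + (55 - 60))² = (132 - 5)² = 127² = 16129)
1/I = 1/16129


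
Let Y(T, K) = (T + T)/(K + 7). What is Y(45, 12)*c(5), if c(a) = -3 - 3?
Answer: -540/19 ≈ -28.421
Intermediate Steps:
c(a) = -6
Y(T, K) = 2*T/(7 + K) (Y(T, K) = (2*T)/(7 + K) = 2*T/(7 + K))
Y(45, 12)*c(5) = (2*45/(7 + 12))*(-6) = (2*45/19)*(-6) = (2*45*(1/19))*(-6) = (90/19)*(-6) = -540/19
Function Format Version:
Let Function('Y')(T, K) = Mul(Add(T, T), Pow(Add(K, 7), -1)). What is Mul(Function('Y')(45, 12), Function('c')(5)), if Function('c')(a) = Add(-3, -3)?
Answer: Rational(-540, 19) ≈ -28.421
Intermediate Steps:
Function('c')(a) = -6
Function('Y')(T, K) = Mul(2, T, Pow(Add(7, K), -1)) (Function('Y')(T, K) = Mul(Mul(2, T), Pow(Add(7, K), -1)) = Mul(2, T, Pow(Add(7, K), -1)))
Mul(Function('Y')(45, 12), Function('c')(5)) = Mul(Mul(2, 45, Pow(Add(7, 12), -1)), -6) = Mul(Mul(2, 45, Pow(19, -1)), -6) = Mul(Mul(2, 45, Rational(1, 19)), -6) = Mul(Rational(90, 19), -6) = Rational(-540, 19)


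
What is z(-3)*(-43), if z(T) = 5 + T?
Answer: -86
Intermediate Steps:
z(-3)*(-43) = (5 - 3)*(-43) = 2*(-43) = -86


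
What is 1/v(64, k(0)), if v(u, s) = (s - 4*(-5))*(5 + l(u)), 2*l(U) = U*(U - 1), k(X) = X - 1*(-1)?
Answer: 1/42441 ≈ 2.3562e-5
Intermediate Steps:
k(X) = 1 + X (k(X) = X + 1 = 1 + X)
l(U) = U*(-1 + U)/2 (l(U) = (U*(U - 1))/2 = (U*(-1 + U))/2 = U*(-1 + U)/2)
v(u, s) = (5 + u*(-1 + u)/2)*(20 + s) (v(u, s) = (s - 4*(-5))*(5 + u*(-1 + u)/2) = (s + 20)*(5 + u*(-1 + u)/2) = (20 + s)*(5 + u*(-1 + u)/2) = (5 + u*(-1 + u)/2)*(20 + s))
1/v(64, k(0)) = 1/(100 + 5*(1 + 0) + 10*64*(-1 + 64) + (½)*(1 + 0)*64*(-1 + 64)) = 1/(100 + 5*1 + 10*64*63 + (½)*1*64*63) = 1/(100 + 5 + 40320 + 2016) = 1/42441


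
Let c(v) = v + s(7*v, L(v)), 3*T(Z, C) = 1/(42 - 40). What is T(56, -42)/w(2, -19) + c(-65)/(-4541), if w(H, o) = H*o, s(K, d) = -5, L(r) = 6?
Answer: 601/54492 ≈ 0.011029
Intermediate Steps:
T(Z, C) = 1/6 (T(Z, C) = 1/(3*(42 - 40)) = (1/3)/2 = (1/3)*(1/2) = 1/6)
c(v) = -5 + v (c(v) = v - 5 = -5 + v)
T(56, -42)/w(2, -19) + c(-65)/(-4541) = 1/(6*((2*(-19)))) + (-5 - 65)/(-4541) = (1/6)/(-38) - 70*(-1/4541) = (1/6)*(-1/38) + 70/4541 = -1/228 + 70/4541 = 601/54492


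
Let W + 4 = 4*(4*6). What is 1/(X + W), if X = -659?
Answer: -1/567 ≈ -0.0017637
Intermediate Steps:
W = 92 (W = -4 + 4*(4*6) = -4 + 4*24 = -4 + 96 = 92)
1/(X + W) = 1/(-659 + 92) = 1/(-567) = -1/567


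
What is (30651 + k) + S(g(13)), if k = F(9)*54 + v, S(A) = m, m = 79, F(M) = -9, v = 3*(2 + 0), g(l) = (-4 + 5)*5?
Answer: 30250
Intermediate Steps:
g(l) = 5 (g(l) = 1*5 = 5)
v = 6 (v = 3*2 = 6)
S(A) = 79
k = -480 (k = -9*54 + 6 = -486 + 6 = -480)
(30651 + k) + S(g(13)) = (30651 - 480) + 79 = 30171 + 79 = 30250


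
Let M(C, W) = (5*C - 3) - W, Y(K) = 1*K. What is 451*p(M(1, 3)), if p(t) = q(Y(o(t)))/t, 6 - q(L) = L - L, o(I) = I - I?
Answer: -2706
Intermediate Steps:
o(I) = 0
Y(K) = K
q(L) = 6 (q(L) = 6 - (L - L) = 6 - 1*0 = 6 + 0 = 6)
M(C, W) = -3 - W + 5*C (M(C, W) = (-3 + 5*C) - W = -3 - W + 5*C)
p(t) = 6/t
451*p(M(1, 3)) = 451*(6/(-3 - 1*3 + 5*1)) = 451*(6/(-3 - 3 + 5)) = 451*(6/(-1)) = 451*(6*(-1)) = 451*(-6) = -2706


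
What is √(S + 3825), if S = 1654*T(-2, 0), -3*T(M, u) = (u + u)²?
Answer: 15*√17 ≈ 61.847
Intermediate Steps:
T(M, u) = -4*u²/3 (T(M, u) = -(u + u)²/3 = -4*u²/3)
S = 0 (S = 1654*(-4/3*0²) = 1654*(-4/3*0) = 1654*0 = 0)
√(S + 3825) = √(0 + 3825) = √3825 = 15*√17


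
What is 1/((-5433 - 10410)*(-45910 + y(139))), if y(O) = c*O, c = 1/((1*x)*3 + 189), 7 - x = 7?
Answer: 63/45822450131 ≈ 1.3749e-9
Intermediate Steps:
x = 0 (x = 7 - 1*7 = 7 - 7 = 0)
c = 1/189 (c = 1/((1*0)*3 + 189) = 1/(0*3 + 189) = 1/(0 + 189) = 1/189 ≈ 0.0052910)
y(O) = O/189
1/((-5433 - 10410)*(-45910 + y(139))) = 1/((-5433 - 10410)*(-45910 + (1/189)*139)) = 1/(-15843*(-45910 + 139/189)) = 1/(-15843*(-8676851/189)) = 1/(45822450131/63) = 63/45822450131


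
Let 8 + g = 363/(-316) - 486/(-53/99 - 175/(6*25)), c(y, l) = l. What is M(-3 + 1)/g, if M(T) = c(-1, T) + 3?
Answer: 106492/29433781 ≈ 0.0036180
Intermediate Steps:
M(T) = 3 + T (M(T) = T + 3 = 3 + T)
g = 29433781/106492 (g = -8 + (363/(-316) - 486/(-53/99 - 175/(6*25))) = -8 + (363*(-1/316) - 486/(-53*1/99 - 175/150)) = -8 + (-363/316 - 486/(-53/99 - 175*1/150)) = -8 + (-363/316 - 486/(-53/99 - 7/6)) = -8 + (-363/316 - 486/(-337/198)) = -8 + (-363/316 - 486*(-198/337)) = -8 + (-363/316 + 96228/337) = -8 + 30285717/106492 = 29433781/106492 ≈ 276.39)
M(-3 + 1)/g = (3 + (-3 + 1))/(29433781/106492) = (3 - 2)*(106492/29433781) = 1*(106492/29433781) = 106492/29433781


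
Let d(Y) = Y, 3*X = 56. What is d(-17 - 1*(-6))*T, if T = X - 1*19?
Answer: 11/3 ≈ 3.6667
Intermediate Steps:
X = 56/3 (X = (⅓)*56 = 56/3 ≈ 18.667)
T = -⅓ (T = 56/3 - 1*19 = 56/3 - 19 = -⅓ ≈ -0.33333)
d(-17 - 1*(-6))*T = (-17 - 1*(-6))*(-⅓) = (-17 + 6)*(-⅓) = -11*(-⅓) = 11/3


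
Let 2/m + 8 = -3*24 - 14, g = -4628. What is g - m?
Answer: -217515/47 ≈ -4628.0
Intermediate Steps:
m = -1/47 (m = 2/(-8 + (-3*24 - 14)) = 2/(-8 + (-72 - 14)) = 2/(-8 - 86) = 2/(-94) = 2*(-1/94) = -1/47 ≈ -0.021277)
g - m = -4628 - 1*(-1/47) = -4628 + 1/47 = -217515/47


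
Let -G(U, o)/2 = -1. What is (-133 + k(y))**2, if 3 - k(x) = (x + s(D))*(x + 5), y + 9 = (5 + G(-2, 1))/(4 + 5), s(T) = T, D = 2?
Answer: 147719716/6561 ≈ 22515.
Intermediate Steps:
G(U, o) = 2 (G(U, o) = -2*(-1) = 2)
y = -74/9 (y = -9 + (5 + 2)/(4 + 5) = -9 + 7/9 = -74/9 ≈ -8.2222)
k(x) = 3 - (2 + x)*(5 + x) (k(x) = 3 - (x + 2)*(x + 5) = 3 - (2 + x)*(5 + x))
(-133 + k(y))**2 = (-133 + (-7 - (-74/9)**2 - 7*(-74/9)))**2 = (-133 + (-7 - 1*5476/81 + 518/9))**2 = (-133 + (-7 - 5476/81 + 518/9))**2 = (-133 - 1381/81)**2 = (-12154/81)**2 = 147719716/6561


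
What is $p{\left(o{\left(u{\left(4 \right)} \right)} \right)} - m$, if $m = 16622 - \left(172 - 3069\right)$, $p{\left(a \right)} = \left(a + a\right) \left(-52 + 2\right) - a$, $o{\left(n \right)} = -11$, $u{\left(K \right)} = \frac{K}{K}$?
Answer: $-18408$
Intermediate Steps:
$u{\left(K \right)} = 1$
$p{\left(a \right)} = - 101 a$ ($p{\left(a \right)} = 2 a \left(-50\right) - a = - 100 a - a = - 101 a$)
$m = 19519$ ($m = 16622 - \left(172 - 3069\right) = 16622 - -2897 = 16622 + 2897 = 19519$)
$p{\left(o{\left(u{\left(4 \right)} \right)} \right)} - m = \left(-101\right) \left(-11\right) - 19519 = 1111 - 19519 = -18408$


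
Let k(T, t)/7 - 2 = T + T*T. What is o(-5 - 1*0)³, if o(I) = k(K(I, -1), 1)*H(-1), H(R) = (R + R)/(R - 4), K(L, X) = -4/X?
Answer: 29218112/125 ≈ 2.3375e+5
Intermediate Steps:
k(T, t) = 14 + 7*T + 7*T² (k(T, t) = 14 + 7*(T + T*T) = 14 + 7*(T + T²) = 14 + (7*T + 7*T²) = 14 + 7*T + 7*T²)
H(R) = 2*R/(-4 + R) (H(R) = (2*R)/(-4 + R) = 2*R/(-4 + R))
o(I) = 308/5 (o(I) = (14 + 7*(-4/(-1)) + 7*(-4/(-1))²)*(2*(-1)/(-4 - 1)) = (14 + 7*(-4*(-1)) + 7*(-4*(-1))²)*(2*(-1)/(-5)) = (14 + 7*4 + 7*4²)*(2*(-1)*(-⅕)) = (14 + 28 + 7*16)*(⅖) = (14 + 28 + 112)*(⅖) = 154*(⅖) = 308/5)
o(-5 - 1*0)³ = (308/5)³ = 29218112/125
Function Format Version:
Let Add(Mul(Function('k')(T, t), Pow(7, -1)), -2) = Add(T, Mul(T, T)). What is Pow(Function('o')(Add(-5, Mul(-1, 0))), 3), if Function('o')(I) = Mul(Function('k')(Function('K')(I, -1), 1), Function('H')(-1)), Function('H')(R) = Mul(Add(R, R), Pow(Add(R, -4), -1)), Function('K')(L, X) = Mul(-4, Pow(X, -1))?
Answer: Rational(29218112, 125) ≈ 2.3375e+5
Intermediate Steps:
Function('k')(T, t) = Add(14, Mul(7, T), Mul(7, Pow(T, 2))) (Function('k')(T, t) = Add(14, Mul(7, Add(T, Mul(T, T)))) = Add(14, Mul(7, Add(T, Pow(T, 2)))) = Add(14, Add(Mul(7, T), Mul(7, Pow(T, 2)))) = Add(14, Mul(7, T), Mul(7, Pow(T, 2))))
Function('H')(R) = Mul(2, R, Pow(Add(-4, R), -1)) (Function('H')(R) = Mul(Mul(2, R), Pow(Add(-4, R), -1)) = Mul(2, R, Pow(Add(-4, R), -1)))
Function('o')(I) = Rational(308, 5) (Function('o')(I) = Mul(Add(14, Mul(7, Mul(-4, Pow(-1, -1))), Mul(7, Pow(Mul(-4, Pow(-1, -1)), 2))), Mul(2, -1, Pow(Add(-4, -1), -1))) = Mul(Add(14, Mul(7, Mul(-4, -1)), Mul(7, Pow(Mul(-4, -1), 2))), Mul(2, -1, Pow(-5, -1))) = Mul(Add(14, Mul(7, 4), Mul(7, Pow(4, 2))), Mul(2, -1, Rational(-1, 5))) = Mul(Add(14, 28, Mul(7, 16)), Rational(2, 5)) = Mul(Add(14, 28, 112), Rational(2, 5)) = Mul(154, Rational(2, 5)) = Rational(308, 5))
Pow(Function('o')(Add(-5, Mul(-1, 0))), 3) = Pow(Rational(308, 5), 3) = Rational(29218112, 125)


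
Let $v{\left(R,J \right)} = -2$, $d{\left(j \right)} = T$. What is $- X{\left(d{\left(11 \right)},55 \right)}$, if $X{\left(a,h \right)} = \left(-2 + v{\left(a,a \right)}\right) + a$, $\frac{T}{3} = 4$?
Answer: $-8$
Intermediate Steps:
$T = 12$ ($T = 3 \cdot 4 = 12$)
$d{\left(j \right)} = 12$
$X{\left(a,h \right)} = -4 + a$ ($X{\left(a,h \right)} = \left(-2 - 2\right) + a = -4 + a$)
$- X{\left(d{\left(11 \right)},55 \right)} = - (-4 + 12) = \left(-1\right) 8 = -8$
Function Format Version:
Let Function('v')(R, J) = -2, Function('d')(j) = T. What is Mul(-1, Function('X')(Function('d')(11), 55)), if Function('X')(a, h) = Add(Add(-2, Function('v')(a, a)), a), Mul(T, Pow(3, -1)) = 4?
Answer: -8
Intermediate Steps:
T = 12 (T = Mul(3, 4) = 12)
Function('d')(j) = 12
Function('X')(a, h) = Add(-4, a) (Function('X')(a, h) = Add(Add(-2, -2), a) = Add(-4, a))
Mul(-1, Function('X')(Function('d')(11), 55)) = Mul(-1, Add(-4, 12)) = Mul(-1, 8) = -8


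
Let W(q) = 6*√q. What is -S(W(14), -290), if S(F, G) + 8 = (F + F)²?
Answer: -2008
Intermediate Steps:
S(F, G) = -8 + 4*F² (S(F, G) = -8 + (F + F)² = -8 + (2*F)² = -8 + 4*F²)
-S(W(14), -290) = -(-8 + 4*(6*√14)²) = -(-8 + 4*504) = -(-8 + 2016) = -1*2008 = -2008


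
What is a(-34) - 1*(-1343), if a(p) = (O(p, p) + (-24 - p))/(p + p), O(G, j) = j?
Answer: 22837/17 ≈ 1343.4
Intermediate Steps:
a(p) = -12/p (a(p) = (p + (-24 - p))/(p + p) = -24*1/(2*p) = -12/p)
a(-34) - 1*(-1343) = -12/(-34) - 1*(-1343) = -12*(-1/34) + 1343 = 6/17 + 1343 = 22837/17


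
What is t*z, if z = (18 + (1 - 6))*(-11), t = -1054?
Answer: 150722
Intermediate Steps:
z = -143 (z = (18 - 5)*(-11) = 13*(-11) = -143)
t*z = -1054*(-143) = 150722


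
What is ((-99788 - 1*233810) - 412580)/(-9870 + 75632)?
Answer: -373089/32881 ≈ -11.347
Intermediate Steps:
((-99788 - 1*233810) - 412580)/(-9870 + 75632) = ((-99788 - 233810) - 412580)/65762 = (-333598 - 412580)*(1/65762) = -746178*1/65762 = -373089/32881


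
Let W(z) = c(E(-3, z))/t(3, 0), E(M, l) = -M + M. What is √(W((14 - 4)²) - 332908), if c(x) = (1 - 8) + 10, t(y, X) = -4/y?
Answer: I*√1331641/2 ≈ 576.98*I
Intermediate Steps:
E(M, l) = 0
c(x) = 3 (c(x) = -7 + 10 = 3)
W(z) = -9/4 (W(z) = 3/((-4/3)) = 3/((-4*⅓)) = 3/(-4/3) = 3*(-¾) = -9/4)
√(W((14 - 4)²) - 332908) = √(-9/4 - 332908) = √(-1331641/4) = I*√1331641/2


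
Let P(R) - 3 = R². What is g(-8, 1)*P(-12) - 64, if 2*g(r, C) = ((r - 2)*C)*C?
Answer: -799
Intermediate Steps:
g(r, C) = C²*(-2 + r)/2 (g(r, C) = (((r - 2)*C)*C)/2 = (((-2 + r)*C)*C)/2 = ((C*(-2 + r))*C)/2 = (C²*(-2 + r))/2 = C²*(-2 + r)/2)
P(R) = 3 + R²
g(-8, 1)*P(-12) - 64 = ((½)*1²*(-2 - 8))*(3 + (-12)²) - 64 = ((½)*1*(-10))*(3 + 144) - 64 = -5*147 - 64 = -735 - 64 = -799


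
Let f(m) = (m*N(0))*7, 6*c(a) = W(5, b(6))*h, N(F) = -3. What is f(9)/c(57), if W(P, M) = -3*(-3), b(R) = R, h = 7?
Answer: -18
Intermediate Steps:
W(P, M) = 9
c(a) = 21/2 (c(a) = (9*7)/6 = (⅙)*63 = 21/2)
f(m) = -21*m (f(m) = (m*(-3))*7 = -3*m*7 = -21*m)
f(9)/c(57) = (-21*9)/(21/2) = -189*2/21 = -18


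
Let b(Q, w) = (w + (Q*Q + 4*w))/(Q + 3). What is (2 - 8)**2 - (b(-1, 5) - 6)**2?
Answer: -13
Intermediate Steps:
b(Q, w) = (Q**2 + 5*w)/(3 + Q) (b(Q, w) = (w + (Q**2 + 4*w))/(3 + Q) = (Q**2 + 5*w)/(3 + Q))
(2 - 8)**2 - (b(-1, 5) - 6)**2 = (2 - 8)**2 - (((-1)**2 + 5*5)/(3 - 1) - 6)**2 = (-6)**2 - ((1 + 25)/2 - 6)**2 = 36 - ((1/2)*26 - 6)**2 = 36 - (13 - 6)**2 = 36 - 1*7**2 = 36 - 1*49 = 36 - 49 = -13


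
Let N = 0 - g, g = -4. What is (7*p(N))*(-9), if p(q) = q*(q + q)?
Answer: -2016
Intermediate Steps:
N = 4 (N = 0 - 1*(-4) = 0 + 4 = 4)
p(q) = 2*q**2 (p(q) = q*(2*q) = 2*q**2)
(7*p(N))*(-9) = (7*(2*4**2))*(-9) = (7*(2*16))*(-9) = (7*32)*(-9) = 224*(-9) = -2016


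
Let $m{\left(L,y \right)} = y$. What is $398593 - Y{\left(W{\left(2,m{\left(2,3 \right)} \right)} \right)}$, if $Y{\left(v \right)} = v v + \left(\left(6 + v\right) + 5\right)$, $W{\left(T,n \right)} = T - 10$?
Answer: $398526$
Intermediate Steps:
$W{\left(T,n \right)} = -10 + T$
$Y{\left(v \right)} = 11 + v + v^{2}$ ($Y{\left(v \right)} = v^{2} + \left(11 + v\right) = 11 + v + v^{2}$)
$398593 - Y{\left(W{\left(2,m{\left(2,3 \right)} \right)} \right)} = 398593 - \left(11 + \left(-10 + 2\right) + \left(-10 + 2\right)^{2}\right) = 398593 - \left(11 - 8 + \left(-8\right)^{2}\right) = 398593 - \left(11 - 8 + 64\right) = 398593 - 67 = 398526$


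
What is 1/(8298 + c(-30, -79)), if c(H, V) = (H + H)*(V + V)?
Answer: 1/17778 ≈ 5.6249e-5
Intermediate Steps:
c(H, V) = 4*H*V (c(H, V) = (2*H)*(2*V) = 4*H*V)
1/(8298 + c(-30, -79)) = 1/(8298 + 4*(-30)*(-79)) = 1/(8298 + 9480) = 1/17778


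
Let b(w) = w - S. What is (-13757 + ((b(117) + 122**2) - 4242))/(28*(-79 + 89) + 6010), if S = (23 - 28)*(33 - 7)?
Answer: -1434/3145 ≈ -0.45596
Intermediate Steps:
S = -130 (S = -5*26 = -130)
b(w) = 130 + w (b(w) = w - 1*(-130) = w + 130 = 130 + w)
(-13757 + ((b(117) + 122**2) - 4242))/(28*(-79 + 89) + 6010) = (-13757 + (((130 + 117) + 122**2) - 4242))/(28*(-79 + 89) + 6010) = (-13757 + ((247 + 14884) - 4242))/(28*10 + 6010) = (-13757 + (15131 - 4242))/(280 + 6010) = (-13757 + 10889)/6290 = -2868*1/6290 = -1434/3145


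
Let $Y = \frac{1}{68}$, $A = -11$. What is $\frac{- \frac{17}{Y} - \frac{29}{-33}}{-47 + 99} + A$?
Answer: $- \frac{56995}{1716} \approx -33.214$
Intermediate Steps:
$Y = \frac{1}{68} \approx 0.014706$
$\frac{- \frac{17}{Y} - \frac{29}{-33}}{-47 + 99} + A = \frac{- 17 \frac{1}{\frac{1}{68}} - \frac{29}{-33}}{-47 + 99} - 11 = \frac{\left(-17\right) 68 - - \frac{29}{33}}{52} - 11 = \frac{-1156 + \frac{29}{33}}{52} - 11 = \frac{1}{52} \left(- \frac{38119}{33}\right) - 11 = - \frac{38119}{1716} - 11 = - \frac{56995}{1716}$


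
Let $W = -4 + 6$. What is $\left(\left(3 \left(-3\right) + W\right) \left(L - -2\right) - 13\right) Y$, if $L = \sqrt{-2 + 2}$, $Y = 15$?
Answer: $-405$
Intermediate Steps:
$W = 2$
$L = 0$ ($L = \sqrt{0} = 0$)
$\left(\left(3 \left(-3\right) + W\right) \left(L - -2\right) - 13\right) Y = \left(\left(3 \left(-3\right) + 2\right) \left(0 - -2\right) - 13\right) 15 = \left(\left(-9 + 2\right) \left(0 + \left(-2 + 4\right)\right) - 13\right) 15 = \left(- 7 \left(0 + 2\right) - 13\right) 15 = \left(\left(-7\right) 2 - 13\right) 15 = \left(-14 - 13\right) 15 = \left(-27\right) 15 = -405$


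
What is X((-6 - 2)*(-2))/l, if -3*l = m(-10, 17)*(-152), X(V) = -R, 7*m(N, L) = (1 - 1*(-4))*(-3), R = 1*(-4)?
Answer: -7/190 ≈ -0.036842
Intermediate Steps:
R = -4
m(N, L) = -15/7 (m(N, L) = ((1 - 1*(-4))*(-3))/7 = ((1 + 4)*(-3))/7 = (5*(-3))/7 = (1/7)*(-15) = -15/7)
X(V) = 4 (X(V) = -1*(-4) = 4)
l = -760/7 (l = -(-5)*(-152)/7 = -1/3*2280/7 = -760/7 ≈ -108.57)
X((-6 - 2)*(-2))/l = 4/(-760/7) = 4*(-7/760) = -7/190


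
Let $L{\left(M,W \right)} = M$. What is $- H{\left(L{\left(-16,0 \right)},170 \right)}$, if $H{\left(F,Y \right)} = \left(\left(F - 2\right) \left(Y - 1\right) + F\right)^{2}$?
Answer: $-9351364$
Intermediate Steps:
$H{\left(F,Y \right)} = \left(F + \left(-1 + Y\right) \left(-2 + F\right)\right)^{2}$ ($H{\left(F,Y \right)} = \left(\left(-2 + F\right) \left(-1 + Y\right) + F\right)^{2} = \left(\left(-1 + Y\right) \left(-2 + F\right) + F\right)^{2} = \left(F + \left(-1 + Y\right) \left(-2 + F\right)\right)^{2}$)
$- H{\left(L{\left(-16,0 \right)},170 \right)} = - \left(2 - 340 - 2720\right)^{2} = - \left(-3058\right)^{2} = \left(-1\right) 9351364 = -9351364$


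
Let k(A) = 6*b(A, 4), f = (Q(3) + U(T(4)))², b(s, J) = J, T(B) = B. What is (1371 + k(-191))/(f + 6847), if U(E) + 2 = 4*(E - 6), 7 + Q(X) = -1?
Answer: 1395/7171 ≈ 0.19453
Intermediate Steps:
Q(X) = -8 (Q(X) = -7 - 1 = -8)
U(E) = -26 + 4*E (U(E) = -2 + 4*(E - 6) = -2 + 4*(-6 + E) = -2 + (-24 + 4*E) = -26 + 4*E)
f = 324 (f = (-8 + (-26 + 4*4))² = (-8 + (-26 + 16))² = (-8 - 10)² = (-18)² = 324)
k(A) = 24 (k(A) = 6*4 = 24)
(1371 + k(-191))/(f + 6847) = (1371 + 24)/(324 + 6847) = 1395/7171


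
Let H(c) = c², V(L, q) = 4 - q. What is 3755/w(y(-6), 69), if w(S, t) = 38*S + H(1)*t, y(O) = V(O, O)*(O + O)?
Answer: -3755/4491 ≈ -0.83612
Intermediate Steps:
y(O) = 2*O*(4 - O) (y(O) = (4 - O)*(O + O) = (4 - O)*(2*O) = 2*O*(4 - O))
w(S, t) = t + 38*S (w(S, t) = 38*S + 1²*t = 38*S + 1*t = 38*S + t = t + 38*S)
3755/w(y(-6), 69) = 3755/(69 + 38*(2*(-6)*(4 - 1*(-6)))) = 3755/(69 + 38*(2*(-6)*(4 + 6))) = 3755/(69 + 38*(2*(-6)*10)) = 3755/(69 + 38*(-120)) = 3755/(69 - 4560) = 3755/(-4491) = 3755*(-1/4491) = -3755/4491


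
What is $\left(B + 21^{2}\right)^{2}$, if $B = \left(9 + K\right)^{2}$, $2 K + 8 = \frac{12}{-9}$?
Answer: $\frac{17123044}{81} \approx 2.114 \cdot 10^{5}$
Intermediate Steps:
$K = - \frac{14}{3}$ ($K = -4 + \frac{12 \frac{1}{-9}}{2} = -4 + \frac{12 \left(- \frac{1}{9}\right)}{2} = -4 + \frac{1}{2} \left(- \frac{4}{3}\right) = -4 - \frac{2}{3} = - \frac{14}{3} \approx -4.6667$)
$B = \frac{169}{9}$ ($B = \left(9 - \frac{14}{3}\right)^{2} = \left(\frac{13}{3}\right)^{2} = \frac{169}{9} \approx 18.778$)
$\left(B + 21^{2}\right)^{2} = \left(\frac{169}{9} + 21^{2}\right)^{2} = \left(\frac{169}{9} + 441\right)^{2} = \left(\frac{4138}{9}\right)^{2} = \frac{17123044}{81}$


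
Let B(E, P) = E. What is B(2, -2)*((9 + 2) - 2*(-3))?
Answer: 34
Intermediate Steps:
B(2, -2)*((9 + 2) - 2*(-3)) = 2*((9 + 2) - 2*(-3)) = 2*(11 + 6) = 2*17 = 34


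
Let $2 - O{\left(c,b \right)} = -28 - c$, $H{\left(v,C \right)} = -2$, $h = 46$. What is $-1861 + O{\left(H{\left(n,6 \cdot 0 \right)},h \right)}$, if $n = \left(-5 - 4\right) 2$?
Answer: $-1833$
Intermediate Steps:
$n = -18$ ($n = \left(-9\right) 2 = -18$)
$O{\left(c,b \right)} = 30 + c$ ($O{\left(c,b \right)} = 2 - \left(-28 - c\right) = 2 + \left(28 + c\right) = 30 + c$)
$-1861 + O{\left(H{\left(n,6 \cdot 0 \right)},h \right)} = -1861 + \left(30 - 2\right) = -1861 + 28 = -1833$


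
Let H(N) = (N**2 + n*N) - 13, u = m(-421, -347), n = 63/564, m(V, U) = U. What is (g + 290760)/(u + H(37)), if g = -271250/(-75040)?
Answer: 14649833965/51045692 ≈ 286.99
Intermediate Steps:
n = 21/188 (n = 63*(1/564) = 21/188 ≈ 0.11170)
u = -347
H(N) = -13 + N**2 + 21*N/188 (H(N) = (N**2 + 21*N/188) - 13 = -13 + N**2 + 21*N/188)
g = 3875/1072 (g = -271250*(-1/75040) = 3875/1072 ≈ 3.6147)
(g + 290760)/(u + H(37)) = (3875/1072 + 290760)/(-347 + (-13 + 37**2 + (21/188)*37)) = 311698595/(1072*(-347 + (-13 + 1369 + 777/188))) = 311698595/(1072*(-347 + 255705/188)) = 311698595/(1072*(190469/188)) = (311698595/1072)*(188/190469) = 14649833965/51045692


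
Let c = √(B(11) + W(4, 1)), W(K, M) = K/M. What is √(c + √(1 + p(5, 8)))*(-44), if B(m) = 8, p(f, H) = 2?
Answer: -44*3^(¾) ≈ -100.30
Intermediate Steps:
c = 2*√3 (c = √(8 + 4/1) = √(8 + 4*1) = √(8 + 4) = √12 = 2*√3 ≈ 3.4641)
√(c + √(1 + p(5, 8)))*(-44) = √(2*√3 + √(1 + 2))*(-44) = √(2*√3 + √3)*(-44) = √(3*√3)*(-44) = 3^(¾)*(-44) = -44*3^(¾)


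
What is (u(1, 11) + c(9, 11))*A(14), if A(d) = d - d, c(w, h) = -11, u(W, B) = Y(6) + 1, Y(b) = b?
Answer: 0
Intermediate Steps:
u(W, B) = 7 (u(W, B) = 6 + 1 = 7)
A(d) = 0
(u(1, 11) + c(9, 11))*A(14) = (7 - 11)*0 = -4*0 = 0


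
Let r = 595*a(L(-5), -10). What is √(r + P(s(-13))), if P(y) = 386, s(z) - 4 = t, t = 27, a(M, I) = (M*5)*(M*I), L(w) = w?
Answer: 6*I*√20649 ≈ 862.19*I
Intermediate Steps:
a(M, I) = 5*I*M² (a(M, I) = (5*M)*(I*M) = 5*I*M²)
s(z) = 31 (s(z) = 4 + 27 = 31)
r = -743750 (r = 595*(5*(-10)*(-5)²) = 595*(5*(-10)*25) = 595*(-1250) = -743750)
√(r + P(s(-13))) = √(-743750 + 386) = √(-743364) = 6*I*√20649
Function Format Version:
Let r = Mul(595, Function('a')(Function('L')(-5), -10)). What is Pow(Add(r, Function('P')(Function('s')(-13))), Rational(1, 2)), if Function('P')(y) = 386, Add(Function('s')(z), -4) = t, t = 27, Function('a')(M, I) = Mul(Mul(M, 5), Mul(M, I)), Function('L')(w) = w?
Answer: Mul(6, I, Pow(20649, Rational(1, 2))) ≈ Mul(862.19, I)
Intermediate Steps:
Function('a')(M, I) = Mul(5, I, Pow(M, 2)) (Function('a')(M, I) = Mul(Mul(5, M), Mul(I, M)) = Mul(5, I, Pow(M, 2)))
Function('s')(z) = 31 (Function('s')(z) = Add(4, 27) = 31)
r = -743750 (r = Mul(595, Mul(5, -10, Pow(-5, 2))) = Mul(595, Mul(5, -10, 25)) = Mul(595, -1250) = -743750)
Pow(Add(r, Function('P')(Function('s')(-13))), Rational(1, 2)) = Pow(Add(-743750, 386), Rational(1, 2)) = Pow(-743364, Rational(1, 2)) = Mul(6, I, Pow(20649, Rational(1, 2)))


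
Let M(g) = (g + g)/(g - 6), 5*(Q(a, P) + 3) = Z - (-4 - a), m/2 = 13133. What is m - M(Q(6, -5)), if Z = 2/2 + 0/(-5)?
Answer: 446518/17 ≈ 26266.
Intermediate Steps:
Z = 1 (Z = 2*(½) + 0*(-⅕) = 1 + 0 = 1)
m = 26266 (m = 2*13133 = 26266)
Q(a, P) = -2 + a/5 (Q(a, P) = -3 + (1 - (-4 - a))/5 = -3 + (1 + (4 + a))/5 = -3 + (5 + a)/5 = -3 + (1 + a/5) = -2 + a/5)
M(g) = 2*g/(-6 + g) (M(g) = (2*g)/(-6 + g) = 2*g/(-6 + g))
m - M(Q(6, -5)) = 26266 - 2*(-2 + (⅕)*6)/(-6 + (-2 + (⅕)*6)) = 26266 - 2*(-2 + 6/5)/(-6 + (-2 + 6/5)) = 26266 - 2*(-4)/(5*(-6 - ⅘)) = 26266 - 2*(-4)/(5*(-34/5)) = 26266 - 2*(-4)*(-5)/(5*34) = 26266 - 1*4/17 = 26266 - 4/17 = 446518/17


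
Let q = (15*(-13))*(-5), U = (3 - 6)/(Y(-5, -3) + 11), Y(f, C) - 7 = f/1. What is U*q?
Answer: -225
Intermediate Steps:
Y(f, C) = 7 + f (Y(f, C) = 7 + f/1 = 7 + f*1 = 7 + f)
U = -3/13 (U = (3 - 6)/((7 - 5) + 11) = -3/(2 + 11) = -3/13 ≈ -0.23077)
q = 975 (q = -195*(-5) = 975)
U*q = -3/13*975 = -225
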